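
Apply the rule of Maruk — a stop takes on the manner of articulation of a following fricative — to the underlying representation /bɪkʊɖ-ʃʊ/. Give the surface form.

[bɪkʊʐʃʊ]

/ɖ/ is a voiced retroflex stop. The following trigger /ʃ/ is a fricative, so /ɖ/ must become a fricative as well.
Changing only its manner to fricative gives [ʐ] — the voiced retroflex fricative.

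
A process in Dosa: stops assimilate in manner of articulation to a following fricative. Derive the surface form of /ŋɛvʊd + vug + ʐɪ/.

/d/ is a voiced alveolar stop. The following trigger /v/ is a fricative, so /d/ must become a fricative as well.
The voiced alveolar fricative is [z], so /d/ → [z].
The same rule applies at the second boundary: /g/ → [ɣ] next to /ʐ/.

[ŋɛvʊzvuɣʐɪ]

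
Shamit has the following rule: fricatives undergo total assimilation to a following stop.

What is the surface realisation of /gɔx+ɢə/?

[gɔɢɢə]

/x/ is the segment targeted by the rule; it sits immediately before /ɢ/, so it assimilates completely and surfaces as [ɢ].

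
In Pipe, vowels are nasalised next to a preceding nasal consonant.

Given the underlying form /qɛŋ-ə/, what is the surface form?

[qɛŋə̃]

The vowel /ə/ is adjacent to the preceding nasal /ŋ/, so it acquires [+nasal] and surfaces as [ə̃].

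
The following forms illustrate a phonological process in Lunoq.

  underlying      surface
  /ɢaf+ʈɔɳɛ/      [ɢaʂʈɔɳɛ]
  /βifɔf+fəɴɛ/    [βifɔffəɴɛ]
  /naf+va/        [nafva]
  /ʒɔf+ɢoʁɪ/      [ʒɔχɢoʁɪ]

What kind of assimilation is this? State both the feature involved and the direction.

Comparing underlying and surface forms, /f/ → [ʂ] is the alternation; the neighbouring /ʈ/ is constant.
The change labiodental → retroflex matches the place of the following /ʈ/, identifying this as place assimilation.
Manner and voice are unchanged, so the assimilation is partial, not total.
The same holds elsewhere in the data: /f/ → [χ] before /ɢ/ (labiodental → uvular, matching uvular) — only place changes, and always toward the following segment.
Nothing changes in [βifɔffəɴɛ], [nafva]: there the adjacent consonants already agree in place (/f/ and /f/ are both labiodental; /f/ and /v/ are both labiodental), so these forms are consistent with the same rule.
Since the segment that changes precedes the conditioning segment, the assimilation is regressive.

regressive place assimilation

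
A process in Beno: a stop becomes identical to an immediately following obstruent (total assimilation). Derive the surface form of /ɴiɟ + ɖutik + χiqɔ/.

[ɴiɖɖutiχχiqɔ]

/ɟ/ is the segment targeted by the rule; it sits immediately before /ɖ/, so it assimilates completely and surfaces as [ɖ].
At the second juncture, /k/ likewise becomes [χ] adjacent to /χ/.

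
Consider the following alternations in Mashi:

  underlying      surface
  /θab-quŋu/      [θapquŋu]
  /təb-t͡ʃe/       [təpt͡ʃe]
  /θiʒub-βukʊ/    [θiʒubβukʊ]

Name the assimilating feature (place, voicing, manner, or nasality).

voicing

Underlying /b/ is realised as [p] next to /q/; /q/ itself does not change.
The change voiced → voiceless matches the voicing of the following /q/, identifying this as voicing assimilation.
The other alternating form patterns the same way: /b/ → [p] before /t͡ʃ/ (voiced → voiceless, matching voiceless) — only voicing changes, and always toward the following segment.
No alternation appears in [θiʒubβukʊ]: there the adjacent consonants already agree in voicing (/b/ and /β/ are both voiced), so this form is consistent with the same rule.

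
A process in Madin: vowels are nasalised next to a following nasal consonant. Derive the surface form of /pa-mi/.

[pãmi]

The vowel /a/ is adjacent to the following nasal /m/, so it acquires [+nasal] and surfaces as [ã].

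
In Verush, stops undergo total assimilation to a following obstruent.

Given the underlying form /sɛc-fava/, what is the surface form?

[sɛffava]

/c/ is the segment targeted by the rule; it sits immediately before /f/, so it assimilates completely and surfaces as [f].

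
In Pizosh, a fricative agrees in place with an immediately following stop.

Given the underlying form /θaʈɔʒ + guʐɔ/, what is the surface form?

[θaʈɔɣguʐɔ]

The rule targets /ʒ/ (voiced postalveolar fricative), which sits before the trigger /g/ (velar).
The voiced velar fricative is [ɣ], so /ʒ/ → [ɣ].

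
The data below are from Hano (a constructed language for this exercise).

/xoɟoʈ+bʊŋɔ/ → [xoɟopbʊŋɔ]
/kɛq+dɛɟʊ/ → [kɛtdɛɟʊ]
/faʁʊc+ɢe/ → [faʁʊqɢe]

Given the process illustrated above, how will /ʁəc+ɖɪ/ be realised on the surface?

The data show regressive place assimilation: /ʈ/ → [p] before /b/; /q/ → [t] before /d/; /c/ → [q] before /ɢ/. In each pair only place changes, matching the following consonant, while manner and voice stay constant.
/c/ is a voiceless palatal stop. The following trigger /ɖ/ is retroflex, so /c/ must become retroflex as well.
The voiceless retroflex stop is [ʈ], so /c/ → [ʈ].

[ʁəʈɖɪ]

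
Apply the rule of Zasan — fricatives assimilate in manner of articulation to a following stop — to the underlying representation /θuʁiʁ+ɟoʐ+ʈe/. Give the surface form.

The rule targets /ʁ/ (voiced uvular fricative), which sits before the trigger /ɟ/ (stop).
The voiced uvular stop is [ɢ], so /ʁ/ → [ɢ].
At the second juncture, /ʐ/ likewise becomes [ɖ] adjacent to /ʈ/.

[θuʁiɢɟoɖʈe]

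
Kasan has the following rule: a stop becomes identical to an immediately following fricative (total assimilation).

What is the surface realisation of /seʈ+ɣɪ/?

[seɣɣɪ]

/ʈ/ is the segment targeted by the rule; it sits immediately before /ɣ/, so it assimilates completely and surfaces as [ɣ].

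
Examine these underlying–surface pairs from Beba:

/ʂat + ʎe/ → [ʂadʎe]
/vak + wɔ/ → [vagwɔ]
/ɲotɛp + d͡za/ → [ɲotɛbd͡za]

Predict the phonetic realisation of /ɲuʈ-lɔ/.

The data show regressive voicing assimilation: /t/ → [d] before /ʎ/; /k/ → [g] before /w/; /p/ → [b] before /d͡z/. In each pair only voicing changes, matching the following consonant, while place and manner stay constant.
The rule targets /ʈ/ (voiceless retroflex stop), which sits before the trigger /l/ (voiced).
The voiced retroflex stop is [ɖ], so /ʈ/ → [ɖ].

[ɲuɖlɔ]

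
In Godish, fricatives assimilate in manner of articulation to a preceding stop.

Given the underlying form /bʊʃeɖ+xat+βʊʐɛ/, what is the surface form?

[bʊʃeɖkatbʊʐɛ]

/x/ is a voiceless velar fricative. The preceding trigger /ɖ/ is a stop, so /x/ must become a stop as well.
The voiceless velar stop is [k], so /x/ → [k].
The same rule applies at the second boundary: /β/ → [b] next to /t/.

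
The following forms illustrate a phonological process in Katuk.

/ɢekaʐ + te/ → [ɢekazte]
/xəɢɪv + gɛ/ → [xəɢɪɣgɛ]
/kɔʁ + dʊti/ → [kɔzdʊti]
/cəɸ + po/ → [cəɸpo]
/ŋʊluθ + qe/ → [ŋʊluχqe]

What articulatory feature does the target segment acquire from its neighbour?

place

The segment that alternates is /ʐ/, which surfaces as [z] when adjacent to /t/.
/ʐ/ is retroflex while /t/ is alveolar; the output [z] is alveolar, matching the trigger — so the feature that spreads is place.
Checking the remaining alternations: /v/ → [ɣ] before /g/ (labiodental → velar, matching velar); /ʁ/ → [z] before /d/ (uvular → alveolar, matching alveolar); /θ/ → [χ] before /q/ (dental → uvular, matching uvular) — only place changes, and always toward the following segment.
No alternation appears in [cəɸpo]: there the adjacent consonants already agree in place (/ɸ/ and /p/ are both bilabial), so this form is consistent with the same rule.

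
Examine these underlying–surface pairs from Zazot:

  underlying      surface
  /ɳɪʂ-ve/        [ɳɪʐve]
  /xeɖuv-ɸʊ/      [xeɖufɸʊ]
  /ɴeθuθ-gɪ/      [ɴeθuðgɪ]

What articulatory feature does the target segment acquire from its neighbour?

voicing

Comparing underlying and surface forms, /ʂ/ → [ʐ] is the alternation; the neighbouring /v/ is constant.
The change voiceless → voiced matches the voicing of the following /v/, identifying this as voicing assimilation.
The other alternating forms pattern the same way: /v/ → [f] before /ɸ/ (voiced → voiceless, matching voiceless); /θ/ → [ð] before /g/ (voiceless → voiced, matching voiced) — only voicing changes, and always toward the following segment.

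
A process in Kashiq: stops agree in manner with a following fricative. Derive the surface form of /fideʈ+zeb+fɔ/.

/ʈ/ is a voiceless retroflex stop. The following trigger /z/ is a fricative, so /ʈ/ must become a fricative as well.
Changing only its manner to fricative gives [ʂ] — the voiceless retroflex fricative.
At the second juncture, /b/ likewise becomes [β] adjacent to /f/.

[fideʂzeβfɔ]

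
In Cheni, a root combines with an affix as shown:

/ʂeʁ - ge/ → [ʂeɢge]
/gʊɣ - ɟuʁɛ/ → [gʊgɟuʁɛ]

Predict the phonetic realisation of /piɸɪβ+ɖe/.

[piɸɪbɖe]

The data show regressive manner assimilation: /ʁ/ → [ɢ] before /g/; /ɣ/ → [g] before /ɟ/. In each pair only manner changes, matching the following consonant, while place and voice stay constant.
/β/ is a voiced bilabial fricative. The following trigger /ɖ/ is a stop, so /β/ must become a stop as well.
The voiced bilabial stop is [b], so /β/ → [b].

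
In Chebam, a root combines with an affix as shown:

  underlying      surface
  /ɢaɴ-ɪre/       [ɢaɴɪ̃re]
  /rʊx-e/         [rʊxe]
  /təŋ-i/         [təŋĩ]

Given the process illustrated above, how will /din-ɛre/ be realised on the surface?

The data show progressive nasality assimilation (vowel nasalisation): /ɪ/ → [ɪ̃] after /ɴ/; /i/ → [ĩ] after /ŋ/ — a vowel is nasalised by an immediately preceding nasal consonant.
No change occurs in [rʊxe] because the vowel at the boundary is adjacent to an oral consonant, not a nasal (/e/ next to /x/).
The vowel /ɛ/ is adjacent to the preceding nasal /n/, so it acquires [+nasal] and surfaces as [ɛ̃].

[dinɛ̃re]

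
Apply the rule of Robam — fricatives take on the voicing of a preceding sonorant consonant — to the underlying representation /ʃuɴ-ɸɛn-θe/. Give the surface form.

/ɸ/ is a voiceless bilabial fricative. The preceding trigger /ɴ/ is voiced, so /ɸ/ must become voiced as well.
The voiced bilabial fricative is [β], so /ɸ/ → [β].
At the second juncture, /θ/ likewise becomes [ð] adjacent to /n/.

[ʃuɴβɛnðe]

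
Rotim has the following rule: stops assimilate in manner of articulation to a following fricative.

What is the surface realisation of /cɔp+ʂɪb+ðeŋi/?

/p/ is a voiceless bilabial stop. The following trigger /ʂ/ is a fricative, so /p/ must become a fricative as well.
A voiceless bilabial fricative is [ɸ], so the surface segment is [ɸ].
At the second juncture, /b/ likewise becomes [β] adjacent to /ð/.

[cɔɸʂɪβðeŋi]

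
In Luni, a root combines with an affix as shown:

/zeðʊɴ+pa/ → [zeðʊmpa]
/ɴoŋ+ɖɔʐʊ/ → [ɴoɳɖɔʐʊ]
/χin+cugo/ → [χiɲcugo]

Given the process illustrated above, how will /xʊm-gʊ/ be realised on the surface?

The data show regressive place assimilation: /ɴ/ → [m] before /p/; /ŋ/ → [ɳ] before /ɖ/; /n/ → [ɲ] before /c/. In each pair only place changes, matching the following consonant, while manner and voice stay constant.
/m/ is a voiced bilabial nasal. The following trigger /g/ is velar, so /m/ must become velar as well.
A voiced velar nasal is [ŋ], so the surface segment is [ŋ].

[xʊŋgʊ]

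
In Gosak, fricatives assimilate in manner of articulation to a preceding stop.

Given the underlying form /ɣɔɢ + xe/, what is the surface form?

[ɣɔɢke]

/x/ is a voiceless velar fricative. The preceding trigger /ɢ/ is a stop, so /x/ must become a stop as well.
A voiceless velar stop is [k], so the surface segment is [k].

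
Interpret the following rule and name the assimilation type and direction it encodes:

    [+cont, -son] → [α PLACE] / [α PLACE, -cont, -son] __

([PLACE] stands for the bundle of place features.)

progressive place assimilation

The rule copies the place features (abbreviated [PLACE]) from the environment onto the target, so the assimilating feature is place.
The conditioning segment sits to the left of the focus bar, meaning the trigger precedes the segment that changes — progressive assimilation.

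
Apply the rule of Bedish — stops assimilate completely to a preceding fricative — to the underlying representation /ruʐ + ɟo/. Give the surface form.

/ɟ/ is the segment targeted by the rule; it sits immediately after /ʐ/, so it assimilates completely and surfaces as [ʐ].

[ruʐʐo]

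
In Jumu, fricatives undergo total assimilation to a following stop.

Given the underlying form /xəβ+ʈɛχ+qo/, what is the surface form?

/β/ is the segment targeted by the rule; it sits immediately before /ʈ/, so it assimilates completely and surfaces as [ʈ].
The same rule applies at the second boundary: /χ/ → [q] next to /q/.

[xəʈʈɛqqo]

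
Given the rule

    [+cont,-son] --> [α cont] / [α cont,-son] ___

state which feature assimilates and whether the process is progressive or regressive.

The rule copies [cont] (continuancy) from the environment onto the target fricatives; since [±cont] encodes the stop/fricative manner contrast, the assimilating dimension is manner.
The conditioning segment sits to the left of the focus bar, meaning the trigger precedes the segment that changes — progressive assimilation.

progressive manner assimilation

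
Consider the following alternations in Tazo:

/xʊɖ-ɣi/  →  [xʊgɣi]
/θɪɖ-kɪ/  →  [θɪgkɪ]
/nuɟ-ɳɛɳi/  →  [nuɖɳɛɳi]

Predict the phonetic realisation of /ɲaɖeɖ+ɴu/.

[ɲaɖeɢɴu]

The data show regressive place assimilation: /ɖ/ → [g] before /ɣ/; /ɖ/ → [g] before /k/; /ɟ/ → [ɖ] before /ɳ/. In each pair only place changes, matching the following consonant, while manner and voice stay constant.
The rule targets /ɖ/ (voiced retroflex stop), which sits before the trigger /ɴ/ (uvular).
Changing only its place to uvular gives [ɢ] — the voiced uvular stop.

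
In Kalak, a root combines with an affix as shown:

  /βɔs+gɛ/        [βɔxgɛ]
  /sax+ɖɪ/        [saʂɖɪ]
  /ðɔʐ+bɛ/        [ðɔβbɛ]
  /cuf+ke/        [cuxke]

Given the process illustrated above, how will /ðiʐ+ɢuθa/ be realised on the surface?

[ðiʁɢuθa]

The data show regressive place assimilation: /s/ → [x] before /g/; /x/ → [ʂ] before /ɖ/; /ʐ/ → [β] before /b/; /f/ → [x] before /k/. In each pair only place changes, matching the following consonant, while manner and voice stay constant.
The rule targets /ʐ/ (voiced retroflex fricative), which sits before the trigger /ɢ/ (uvular).
Changing only its place to uvular gives [ʁ] — the voiced uvular fricative.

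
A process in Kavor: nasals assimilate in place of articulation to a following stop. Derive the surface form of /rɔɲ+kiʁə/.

The rule targets /ɲ/ (voiced palatal nasal), which sits before the trigger /k/ (velar).
Changing only its place to velar gives [ŋ] — the voiced velar nasal.

[rɔŋkiʁə]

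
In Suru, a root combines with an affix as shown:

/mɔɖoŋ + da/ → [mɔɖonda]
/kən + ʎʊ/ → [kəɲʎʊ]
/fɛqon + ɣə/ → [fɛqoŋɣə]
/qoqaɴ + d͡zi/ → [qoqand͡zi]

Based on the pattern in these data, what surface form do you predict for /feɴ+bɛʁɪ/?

[fembɛʁɪ]

The data show regressive place assimilation: /ŋ/ → [n] before /d/; /n/ → [ɲ] before /ʎ/; /n/ → [ŋ] before /ɣ/; /ɴ/ → [n] before /d͡z/. In each pair only place changes, matching the following consonant, while manner and voice stay constant.
/ɴ/ is a voiced uvular nasal. The following trigger /b/ is bilabial, so /ɴ/ must become bilabial as well.
Changing only its place to bilabial gives [m] — the voiced bilabial nasal.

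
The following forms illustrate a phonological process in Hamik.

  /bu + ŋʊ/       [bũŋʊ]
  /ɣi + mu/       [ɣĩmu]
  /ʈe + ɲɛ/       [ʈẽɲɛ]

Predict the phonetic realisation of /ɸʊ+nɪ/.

[ɸʊ̃nɪ]

The data show regressive nasality assimilation (vowel nasalisation): /u/ → [ũ] before /ŋ/; /i/ → [ĩ] before /m/; /e/ → [ẽ] before /ɲ/ — a vowel is nasalised by an immediately following nasal consonant.
The vowel /ʊ/ is adjacent to the following nasal /n/, so it acquires [+nasal] and surfaces as [ʊ̃].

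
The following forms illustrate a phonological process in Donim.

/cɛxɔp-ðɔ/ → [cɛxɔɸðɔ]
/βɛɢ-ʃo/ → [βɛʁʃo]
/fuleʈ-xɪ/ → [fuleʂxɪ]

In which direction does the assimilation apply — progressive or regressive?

regressive

Underlying /p/ is realised as [ɸ] next to /ð/; /ð/ itself does not change.
The change stop → fricative matches the manner of the following /ð/, identifying this as manner assimilation.
The same holds elsewhere in the data: /ɢ/ → [ʁ] before /ʃ/ (stop → fricative, matching a fricative); /ʈ/ → [ʂ] before /x/ (stop → fricative, matching a fricative) — only manner changes, and always toward the following segment.
The trigger is the following segment, so the direction is regressive (anticipatory).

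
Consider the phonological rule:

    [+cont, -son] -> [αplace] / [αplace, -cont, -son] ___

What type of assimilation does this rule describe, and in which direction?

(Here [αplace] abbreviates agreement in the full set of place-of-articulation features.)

The shared variable α links the value of the place features (abbreviated [place]) on the target to the same value on the neighbouring segment, so place is the feature that assimilates.
The conditioning segment sits to the left of the focus bar, meaning the trigger precedes the segment that changes — progressive assimilation.

progressive place assimilation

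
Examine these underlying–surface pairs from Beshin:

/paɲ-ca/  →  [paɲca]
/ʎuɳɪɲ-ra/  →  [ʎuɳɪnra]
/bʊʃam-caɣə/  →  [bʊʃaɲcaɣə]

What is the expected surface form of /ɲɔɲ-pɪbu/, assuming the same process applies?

The data show regressive place assimilation: /ɲ/ → [n] before /r/; /m/ → [ɲ] before /c/. In each pair only place changes, matching the following consonant, while manner and voice stay constant.
No alternation appears in [paɲca]: there the adjacent consonants already agree in place (/ɲ/ and /c/ are both palatal), so this form is consistent with the same rule.
The rule targets /ɲ/ (voiced palatal nasal), which sits before the trigger /p/ (bilabial).
Changing only its place to bilabial gives [m] — the voiced bilabial nasal.

[ɲɔmpɪbu]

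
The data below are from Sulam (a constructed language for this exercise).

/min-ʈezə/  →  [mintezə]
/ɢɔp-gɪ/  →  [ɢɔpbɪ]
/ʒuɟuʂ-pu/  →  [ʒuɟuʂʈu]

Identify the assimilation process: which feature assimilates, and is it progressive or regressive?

The segment that alternates is /ʈ/, which surfaces as [t] when adjacent to /n/.
/ʈ/ is retroflex while /n/ is alveolar; the output [t] is alveolar, matching the trigger — so the feature that spreads is place.
Manner and voice are unchanged, so the assimilation is partial, not total.
The other alternating forms pattern the same way: /g/ → [b] after /p/ (velar → bilabial, matching bilabial); /p/ → [ʈ] after /ʂ/ (bilabial → retroflex, matching retroflex) — only place changes, and always toward the preceding segment.
The trigger is the preceding segment, so the direction is progressive (perseverative).

progressive place assimilation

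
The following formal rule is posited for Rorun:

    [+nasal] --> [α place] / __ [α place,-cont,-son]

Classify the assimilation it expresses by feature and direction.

regressive place assimilation

The shared variable α links the value of the place features (abbreviated [place]) on the target to the same value on the neighbouring segment, so place is the feature that assimilates.
The conditioning segment sits to the right of the focus bar, meaning the trigger follows the segment that changes — regressive assimilation.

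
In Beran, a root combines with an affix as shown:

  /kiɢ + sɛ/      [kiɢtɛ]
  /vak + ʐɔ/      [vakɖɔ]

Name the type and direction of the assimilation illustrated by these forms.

progressive manner assimilation

The segment that alternates is /s/, which surfaces as [t] when adjacent to /ɢ/.
The change fricative → stop matches the manner of the preceding /ɢ/, identifying this as manner assimilation.
Place and voice are unchanged, so the assimilation is partial, not total.
The same holds elsewhere in the data: /ʐ/ → [ɖ] after /k/ (fricative → stop, matching a stop) — only manner changes, and always toward the preceding segment.
The trigger is the preceding segment, so the direction is progressive (perseverative).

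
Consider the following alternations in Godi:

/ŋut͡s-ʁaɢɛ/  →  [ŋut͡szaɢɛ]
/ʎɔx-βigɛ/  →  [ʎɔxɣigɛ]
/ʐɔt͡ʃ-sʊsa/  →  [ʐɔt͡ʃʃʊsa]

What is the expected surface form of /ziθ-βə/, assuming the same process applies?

The data show progressive place assimilation: /ʁ/ → [z] after /t͡s/; /β/ → [ɣ] after /x/; /s/ → [ʃ] after /t͡ʃ/. In each pair only place changes, matching the preceding consonant, while manner and voice stay constant.
The rule targets /β/ (voiced bilabial fricative), which sits after the trigger /θ/ (dental).
The voiced dental fricative is [ð], so /β/ → [ð].

[ziθðə]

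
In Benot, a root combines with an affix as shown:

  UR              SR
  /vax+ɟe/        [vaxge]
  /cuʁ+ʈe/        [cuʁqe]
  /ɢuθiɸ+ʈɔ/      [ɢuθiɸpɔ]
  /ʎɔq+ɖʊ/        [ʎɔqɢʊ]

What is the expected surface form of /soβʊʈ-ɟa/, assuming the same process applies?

[soβʊʈɖa]

The data show progressive place assimilation: /ɟ/ → [g] after /x/; /ʈ/ → [q] after /ʁ/; /ʈ/ → [p] after /ɸ/; /ɖ/ → [ɢ] after /q/. In each pair only place changes, matching the preceding consonant, while manner and voice stay constant.
/ɟ/ is a voiced palatal stop. The preceding trigger /ʈ/ is retroflex, so /ɟ/ must become retroflex as well.
The voiced retroflex stop is [ɖ], so /ɟ/ → [ɖ].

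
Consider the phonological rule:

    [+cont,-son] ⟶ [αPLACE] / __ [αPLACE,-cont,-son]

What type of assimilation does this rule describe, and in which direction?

The rule copies the place features (abbreviated [PLACE]) from the environment onto the target, so the assimilating feature is place.
The conditioning segment sits to the right of the focus bar, meaning the trigger follows the segment that changes — regressive assimilation.

regressive place assimilation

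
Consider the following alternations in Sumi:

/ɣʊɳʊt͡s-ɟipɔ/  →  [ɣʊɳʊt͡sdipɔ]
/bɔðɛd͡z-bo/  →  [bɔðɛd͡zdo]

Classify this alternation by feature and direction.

progressive place assimilation

Underlying /ɟ/ is realised as [d] next to /t͡s/; /t͡s/ itself does not change.
/ɟ/ is palatal while /t͡s/ is alveolar; the output [d] is alveolar, matching the trigger — so the feature that spreads is place.
Manner and voice are unchanged, so the assimilation is partial, not total.
The other alternating form patterns the same way: /b/ → [d] after /d͡z/ (bilabial → alveolar, matching alveolar) — only place changes, and always toward the preceding segment.
The trigger is the preceding segment, so the direction is progressive (perseverative).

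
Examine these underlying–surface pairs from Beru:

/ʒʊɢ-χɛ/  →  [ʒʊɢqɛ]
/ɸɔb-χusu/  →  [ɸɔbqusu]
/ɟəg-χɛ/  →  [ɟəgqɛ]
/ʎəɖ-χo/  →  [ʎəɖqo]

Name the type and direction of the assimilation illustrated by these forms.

progressive manner assimilation

Comparing underlying and surface forms, /χ/ → [q] is the alternation; the neighbouring /ɢ/ is constant.
/χ/ is a fricative while /ɢ/ is a stop; the output [q] is a stop, matching the trigger — so the feature that spreads is manner.
Place and voice are unchanged, so the assimilation is partial, not total.
Checking the remaining alternations: /χ/ → [q] after /b/ (fricative → stop, matching a stop); /χ/ → [q] after /g/ (fricative → stop, matching a stop); /χ/ → [q] after /ɖ/ (fricative → stop, matching a stop) — only manner changes, and always toward the preceding segment.
Since the segment that changes follows the conditioning segment, the assimilation is progressive.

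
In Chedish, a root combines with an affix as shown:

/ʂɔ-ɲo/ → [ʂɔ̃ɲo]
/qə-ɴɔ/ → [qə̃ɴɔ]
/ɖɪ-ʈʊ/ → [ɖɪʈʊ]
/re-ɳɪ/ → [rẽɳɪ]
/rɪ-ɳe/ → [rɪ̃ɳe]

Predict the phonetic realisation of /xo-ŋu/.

[xõŋu]

The data show regressive nasality assimilation (vowel nasalisation): /ɔ/ → [ɔ̃] before /ɲ/; /ə/ → [ə̃] before /ɴ/; /e/ → [ẽ] before /ɳ/; /ɪ/ → [ɪ̃] before /ɳ/ — a vowel is nasalised by an immediately following nasal consonant.
No change occurs in [ɖɪʈʊ] because the vowel at the boundary is adjacent to an oral consonant, not a nasal (/ɪ/ next to /ʈ/).
The vowel /o/ is adjacent to the following nasal /ŋ/, so it acquires [+nasal] and surfaces as [õ].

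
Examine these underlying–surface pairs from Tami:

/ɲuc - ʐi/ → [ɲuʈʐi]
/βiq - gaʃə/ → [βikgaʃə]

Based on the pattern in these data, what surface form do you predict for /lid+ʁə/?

[liɢʁə]

The data show regressive place assimilation: /c/ → [ʈ] before /ʐ/; /q/ → [k] before /g/. In each pair only place changes, matching the following consonant, while manner and voice stay constant.
/d/ is a voiced alveolar stop. The following trigger /ʁ/ is uvular, so /d/ must become uvular as well.
A voiced uvular stop is [ɢ], so the surface segment is [ɢ].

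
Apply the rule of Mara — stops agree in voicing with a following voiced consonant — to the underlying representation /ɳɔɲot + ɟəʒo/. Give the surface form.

/t/ is a voiceless alveolar stop. The following trigger /ɟ/ is voiced, so /t/ must become voiced as well.
A voiced alveolar stop is [d], so the surface segment is [d].

[ɳɔɲodɟəʒo]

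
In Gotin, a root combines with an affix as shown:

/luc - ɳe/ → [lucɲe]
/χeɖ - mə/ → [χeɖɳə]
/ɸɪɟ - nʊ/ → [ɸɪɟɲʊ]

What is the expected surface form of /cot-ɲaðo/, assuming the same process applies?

[cotnaðo]

The data show progressive place assimilation: /ɳ/ → [ɲ] after /c/; /m/ → [ɳ] after /ɖ/; /n/ → [ɲ] after /ɟ/. In each pair only place changes, matching the preceding consonant, while manner and voice stay constant.
/ɲ/ is a voiced palatal nasal. The preceding trigger /t/ is alveolar, so /ɲ/ must become alveolar as well.
Changing only its place to alveolar gives [n] — the voiced alveolar nasal.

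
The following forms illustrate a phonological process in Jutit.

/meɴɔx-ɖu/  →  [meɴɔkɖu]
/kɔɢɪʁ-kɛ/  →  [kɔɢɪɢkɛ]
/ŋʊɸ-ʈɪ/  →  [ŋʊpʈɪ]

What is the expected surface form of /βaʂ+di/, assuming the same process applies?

The data show regressive manner assimilation: /x/ → [k] before /ɖ/; /ʁ/ → [ɢ] before /k/; /ɸ/ → [p] before /ʈ/. In each pair only manner changes, matching the following consonant, while place and voice stay constant.
/ʂ/ is a voiceless retroflex fricative. The following trigger /d/ is a stop, so /ʂ/ must become a stop as well.
A voiceless retroflex stop is [ʈ], so the surface segment is [ʈ].

[βaʈdi]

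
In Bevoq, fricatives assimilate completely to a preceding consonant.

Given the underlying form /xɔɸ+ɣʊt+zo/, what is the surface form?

[xɔɸɸʊtto]

/ɣ/ is the segment targeted by the rule; it sits immediately after /ɸ/, so it assimilates completely and surfaces as [ɸ].
At the second juncture, /z/ likewise becomes [t] adjacent to /t/.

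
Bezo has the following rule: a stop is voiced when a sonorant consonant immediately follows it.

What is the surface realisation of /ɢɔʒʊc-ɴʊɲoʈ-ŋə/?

/c/ is a voiceless palatal stop. The following trigger /ɴ/ is voiced, so /c/ must become voiced as well.
Changing only its voicing to voiced gives [ɟ] — the voiced palatal stop.
At the second juncture, /ʈ/ likewise becomes [ɖ] adjacent to /ŋ/.

[ɢɔʒʊɟɴʊɲoɖŋə]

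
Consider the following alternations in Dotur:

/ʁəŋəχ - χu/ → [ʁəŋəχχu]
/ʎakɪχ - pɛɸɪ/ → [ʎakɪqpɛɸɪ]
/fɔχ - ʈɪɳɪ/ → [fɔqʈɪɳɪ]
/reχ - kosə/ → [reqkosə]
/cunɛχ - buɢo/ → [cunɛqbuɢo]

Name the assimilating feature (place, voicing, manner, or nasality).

Underlying /χ/ is realised as [q] next to /p/; /p/ itself does not change.
/χ/ is a fricative while /p/ is a stop; the output [q] is a stop, matching the trigger — so the feature that spreads is manner.
The other alternating forms pattern the same way: /χ/ → [q] before /ʈ/ (fricative → stop, matching a stop); /χ/ → [q] before /k/ (fricative → stop, matching a stop); /χ/ → [q] before /b/ (fricative → stop, matching a stop) — only manner changes, and always toward the following segment.
Nothing changes in [ʁəŋəχχu]: there the adjacent consonants already agree in manner (/χ/ and /χ/ are both fricatives), so this form is consistent with the same rule.

manner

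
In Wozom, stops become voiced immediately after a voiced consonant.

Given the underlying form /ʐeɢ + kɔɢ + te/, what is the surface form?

[ʐeɢgɔɢde]

/k/ is a voiceless velar stop. The preceding trigger /ɢ/ is voiced, so /k/ must become voiced as well.
A voiced velar stop is [g], so the surface segment is [g].
The same rule applies at the second boundary: /t/ → [d] next to /ɢ/.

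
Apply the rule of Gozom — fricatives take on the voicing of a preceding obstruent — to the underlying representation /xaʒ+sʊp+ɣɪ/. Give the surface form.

The rule targets /s/ (voiceless alveolar fricative), which sits after the trigger /ʒ/ (voiced).
Changing only its voicing to voiced gives [z] — the voiced alveolar fricative.
The same rule applies at the second boundary: /ɣ/ → [x] next to /p/.

[xaʒzʊpxɪ]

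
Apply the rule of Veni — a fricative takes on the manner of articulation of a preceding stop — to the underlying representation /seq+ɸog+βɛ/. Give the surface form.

[seqpogbɛ]

/ɸ/ is a voiceless bilabial fricative. The preceding trigger /q/ is a stop, so /ɸ/ must become a stop as well.
A voiceless bilabial stop is [p], so the surface segment is [p].
The same rule applies at the second boundary: /β/ → [b] next to /g/.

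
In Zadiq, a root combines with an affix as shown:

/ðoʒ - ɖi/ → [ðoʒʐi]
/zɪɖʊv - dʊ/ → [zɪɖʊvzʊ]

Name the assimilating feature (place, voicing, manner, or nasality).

manner

Comparing underlying and surface forms, /ɖ/ → [ʐ] is the alternation; the neighbouring /ʒ/ is constant.
/ɖ/ is a stop while /ʒ/ is a fricative; the output [ʐ] is a fricative, matching the trigger — so the feature that spreads is manner.
The same holds elsewhere in the data: /d/ → [z] after /v/ (stop → fricative, matching a fricative) — only manner changes, and always toward the preceding segment.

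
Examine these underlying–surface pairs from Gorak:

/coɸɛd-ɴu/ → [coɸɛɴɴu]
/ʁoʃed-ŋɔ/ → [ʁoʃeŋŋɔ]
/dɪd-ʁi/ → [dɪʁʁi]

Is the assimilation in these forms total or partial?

total assimilation

The segment that alternates is /d/, which surfaces as [ɴ] when adjacent to /ɴ/.
The output [ɴ] is identical to the trigger /ɴ/ — every feature (place, manner, voicing) has been copied — so this is total assimilation.
The other forms behave the same way: /d/ → [ŋ] before /ŋ/; /d/ → [ʁ] before /ʁ/ — in each case the output is a copy of the following consonant.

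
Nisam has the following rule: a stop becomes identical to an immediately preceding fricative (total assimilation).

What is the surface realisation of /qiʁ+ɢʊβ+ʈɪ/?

/ɢ/ is the segment targeted by the rule; it sits immediately after /ʁ/, so it assimilates completely and surfaces as [ʁ].
The same rule applies at the second boundary: /ʈ/ → [β] next to /β/.

[qiʁʁʊββɪ]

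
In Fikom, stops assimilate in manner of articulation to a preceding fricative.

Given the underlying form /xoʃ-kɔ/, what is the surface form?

/k/ is a voiceless velar stop. The preceding trigger /ʃ/ is a fricative, so /k/ must become a fricative as well.
A voiceless velar fricative is [x], so the surface segment is [x].

[xoʃxɔ]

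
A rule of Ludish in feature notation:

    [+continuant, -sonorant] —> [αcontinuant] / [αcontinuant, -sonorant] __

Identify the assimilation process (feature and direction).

progressive manner assimilation

The rule copies [continuant] (continuancy) from the environment onto the target fricatives; since [±continuant] encodes the stop/fricative manner contrast, the assimilating dimension is manner.
Since the environment is written before the underscore, the trigger precedes the target; the direction is progressive.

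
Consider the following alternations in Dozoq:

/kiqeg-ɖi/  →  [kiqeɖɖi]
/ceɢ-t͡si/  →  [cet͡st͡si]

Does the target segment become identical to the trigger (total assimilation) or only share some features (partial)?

total assimilation

The segment that alternates is /ɢ/, which surfaces as [t͡s] when adjacent to /t͡s/.
The output [t͡s] is identical to the trigger /t͡s/ — every feature (place, manner, voicing) has been copied — so this is total assimilation.
The remaining alternation confirms this: /g/ → [ɖ] before /ɖ/ — in each case the output is a copy of the following consonant.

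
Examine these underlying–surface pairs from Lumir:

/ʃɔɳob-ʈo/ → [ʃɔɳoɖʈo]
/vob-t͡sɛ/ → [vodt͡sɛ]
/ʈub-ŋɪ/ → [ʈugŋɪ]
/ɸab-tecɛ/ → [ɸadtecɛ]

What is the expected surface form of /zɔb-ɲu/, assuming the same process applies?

The data show regressive place assimilation: /b/ → [ɖ] before /ʈ/; /b/ → [d] before /t͡s/; /b/ → [g] before /ŋ/; /b/ → [d] before /t/. In each pair only place changes, matching the following consonant, while manner and voice stay constant.
/b/ is a voiced bilabial stop. The following trigger /ɲ/ is palatal, so /b/ must become palatal as well.
The voiced palatal stop is [ɟ], so /b/ → [ɟ].

[zɔɟɲu]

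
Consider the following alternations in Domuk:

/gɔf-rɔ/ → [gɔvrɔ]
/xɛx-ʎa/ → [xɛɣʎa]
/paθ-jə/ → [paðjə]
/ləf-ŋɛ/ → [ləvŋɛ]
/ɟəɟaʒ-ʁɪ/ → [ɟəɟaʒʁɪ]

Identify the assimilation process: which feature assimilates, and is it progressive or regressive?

regressive voicing assimilation

Underlying /f/ is realised as [v] next to /r/; /r/ itself does not change.
/f/ is voiceless while /r/ is voiced; the output [v] is voiced, matching the trigger — so the feature that spreads is voicing.
Place and manner are unchanged, so the assimilation is partial, not total.
The other alternating forms pattern the same way: /x/ → [ɣ] before /ʎ/ (voiceless → voiced, matching voiced); /θ/ → [ð] before /j/ (voiceless → voiced, matching voiced); /f/ → [v] before /ŋ/ (voiceless → voiced, matching voiced) — only voicing changes, and always toward the following segment.
No alternation appears in [ɟəɟaʒʁɪ]: there the adjacent consonants already agree in voicing (/ʒ/ and /ʁ/ are both voiced), so this form is consistent with the same rule.
The trigger is the following segment, so the direction is regressive (anticipatory).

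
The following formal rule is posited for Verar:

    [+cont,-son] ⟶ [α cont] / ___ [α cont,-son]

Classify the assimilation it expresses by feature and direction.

The rule copies [cont] (continuancy) from the environment onto the target fricatives; since [±cont] encodes the stop/fricative manner contrast, the assimilating dimension is manner.
The conditioning segment sits to the right of the focus bar, meaning the trigger follows the segment that changes — regressive assimilation.

regressive manner assimilation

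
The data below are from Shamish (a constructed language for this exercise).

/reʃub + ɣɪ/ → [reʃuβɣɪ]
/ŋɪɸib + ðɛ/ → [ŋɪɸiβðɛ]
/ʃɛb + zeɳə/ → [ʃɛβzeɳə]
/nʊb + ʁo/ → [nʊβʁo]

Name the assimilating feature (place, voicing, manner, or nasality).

manner

Underlying /b/ is realised as [β] next to /ɣ/; /ɣ/ itself does not change.
/b/ is a stop while /ɣ/ is a fricative; the output [β] is a fricative, matching the trigger — so the feature that spreads is manner.
Checking the remaining alternations: /b/ → [β] before /ð/ (stop → fricative, matching a fricative); /b/ → [β] before /z/ (stop → fricative, matching a fricative); /b/ → [β] before /ʁ/ (stop → fricative, matching a fricative) — only manner changes, and always toward the following segment.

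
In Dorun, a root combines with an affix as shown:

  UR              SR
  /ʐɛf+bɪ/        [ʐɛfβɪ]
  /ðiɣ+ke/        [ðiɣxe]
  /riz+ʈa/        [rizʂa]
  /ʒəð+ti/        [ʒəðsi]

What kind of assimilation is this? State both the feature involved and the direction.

progressive manner assimilation

The segment that alternates is /b/, which surfaces as [β] when adjacent to /f/.
/b/ is a stop while /f/ is a fricative; the output [β] is a fricative, matching the trigger — so the feature that spreads is manner.
Place and voice are unchanged, so the assimilation is partial, not total.
The other alternating forms pattern the same way: /k/ → [x] after /ɣ/ (stop → fricative, matching a fricative); /ʈ/ → [ʂ] after /z/ (stop → fricative, matching a fricative); /t/ → [s] after /ð/ (stop → fricative, matching a fricative) — only manner changes, and always toward the preceding segment.
The trigger is the preceding segment, so the direction is progressive (perseverative).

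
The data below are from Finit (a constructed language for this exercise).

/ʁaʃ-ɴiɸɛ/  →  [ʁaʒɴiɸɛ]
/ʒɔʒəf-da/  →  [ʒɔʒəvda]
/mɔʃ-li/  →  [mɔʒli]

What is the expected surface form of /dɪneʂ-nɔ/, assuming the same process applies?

The data show regressive voicing assimilation: /ʃ/ → [ʒ] before /ɴ/; /f/ → [v] before /d/; /ʃ/ → [ʒ] before /l/. In each pair only voicing changes, matching the following consonant, while place and manner stay constant.
The rule targets /ʂ/ (voiceless retroflex fricative), which sits before the trigger /n/ (voiced).
A voiced retroflex fricative is [ʐ], so the surface segment is [ʐ].

[dɪneʐnɔ]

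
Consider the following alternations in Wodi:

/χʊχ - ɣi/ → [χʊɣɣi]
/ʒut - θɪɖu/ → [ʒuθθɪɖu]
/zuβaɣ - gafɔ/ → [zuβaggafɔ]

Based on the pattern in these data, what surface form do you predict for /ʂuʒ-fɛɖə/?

[ʂuffɛɖə]

The data show regressive total assimilation (/χ/ → [ɣ] before /ɣ/; /t/ → [θ] before /θ/; /ɣ/ → [g] before /g/): in every case the target segment becomes identical to its following neighbour, copying more than a single feature.
/ʒ/ is the segment targeted by the rule; it sits immediately before /f/, so it assimilates completely and surfaces as [f].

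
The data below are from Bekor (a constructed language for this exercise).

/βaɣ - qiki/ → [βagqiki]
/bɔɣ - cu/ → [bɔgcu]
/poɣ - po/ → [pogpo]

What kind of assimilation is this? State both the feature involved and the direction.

Comparing underlying and surface forms, /ɣ/ → [g] is the alternation; the neighbouring /q/ is constant.
/ɣ/ is a fricative while /q/ is a stop; the output [g] is a stop, matching the trigger — so the feature that spreads is manner.
Place and voice are unchanged, so the assimilation is partial, not total.
The other alternating forms pattern the same way: /ɣ/ → [g] before /c/ (fricative → stop, matching a stop); /ɣ/ → [g] before /p/ (fricative → stop, matching a stop) — only manner changes, and always toward the following segment.
Since the segment that changes precedes the conditioning segment, the assimilation is regressive.

regressive manner assimilation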